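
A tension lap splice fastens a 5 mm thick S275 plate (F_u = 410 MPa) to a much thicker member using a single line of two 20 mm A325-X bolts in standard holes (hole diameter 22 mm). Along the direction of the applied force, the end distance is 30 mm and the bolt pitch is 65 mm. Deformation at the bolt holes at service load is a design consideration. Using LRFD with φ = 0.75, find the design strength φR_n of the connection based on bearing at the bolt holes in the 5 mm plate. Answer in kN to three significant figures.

109 kN

Per bolt r_n = 1.2 l_c t F_u ≤ 2.4 d t F_u; upper limit = 2.4 × 20 × 5 × 410 / 1000 = 98.4 kN.
Edge bolt: l_c = 30 − 22/2 = 19 mm → 1.2 × 19 × 5 × 410 / 1000 = 46.74 → r_n = 46.74 kN.
Interior bolts: l_c = 65 − 22 = 43 mm → 1.2 × 43 × 5 × 410 / 1000 = 105.8 → r_n = 98.4 kN.
R_n = 1 × 46.74 + 1 × 98.4 = 145.1 kN.
Design strength φR_n = 0.75 × 145.1 = 109 kN.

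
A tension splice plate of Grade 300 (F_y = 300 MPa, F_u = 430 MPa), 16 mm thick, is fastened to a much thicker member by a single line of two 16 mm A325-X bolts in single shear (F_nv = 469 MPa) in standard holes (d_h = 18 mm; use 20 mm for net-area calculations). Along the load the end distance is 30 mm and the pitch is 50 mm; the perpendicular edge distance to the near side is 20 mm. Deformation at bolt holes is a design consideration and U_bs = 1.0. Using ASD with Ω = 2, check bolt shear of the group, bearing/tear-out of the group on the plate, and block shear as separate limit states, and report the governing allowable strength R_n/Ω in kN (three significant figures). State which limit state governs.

Bolt shear: A_b = π·16²/4 = 201.1 mm²; R_n = 469 × 201.1 × 2 × 1 / 1000 = 188.6 kN → 188.6 / 2 = 94.3 kN.
Bearing: edge l_c = 21, r_n = 173.4 kN; interior l_c = 32, r_n = 264.2 kN; R_n = 173.4 + 1·264.2 = 437.6 kN → 219 kN.
Block shear: A_gv = 1280, A_nv = 800, A_nt = 160 mm²; R_n = min(0.6F_uA_nv, 0.6F_yA_gv) + U_bs·F_u·A_nt = 275.2 kN → 138 kN.
Bolt shear governs: 94.3 kN.

94.3 kN (bolt shear governs)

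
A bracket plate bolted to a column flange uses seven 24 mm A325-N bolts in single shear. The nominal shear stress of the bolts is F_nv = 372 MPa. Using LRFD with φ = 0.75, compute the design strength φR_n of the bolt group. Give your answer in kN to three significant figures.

A_b = π × 24² / 4 = 452.4 mm².
R_n = F_nv · A_b · n · n_s = 372 × 452.4 × 7 × 1 / 1000 = 1178 kN.
Design strength φR_n = 0.75 × 1178 = 884 kN.

884 kN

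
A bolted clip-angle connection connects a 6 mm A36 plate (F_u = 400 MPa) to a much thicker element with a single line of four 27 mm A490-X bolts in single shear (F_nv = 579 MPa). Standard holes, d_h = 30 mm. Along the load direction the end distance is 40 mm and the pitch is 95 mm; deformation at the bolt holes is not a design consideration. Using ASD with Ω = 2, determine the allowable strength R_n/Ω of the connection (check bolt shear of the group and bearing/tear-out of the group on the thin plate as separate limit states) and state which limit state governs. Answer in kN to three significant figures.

Bolt shear: A_b = π·27²/4 = 572.6 mm²; R_n = 579 × 572.6 × 4 × 1 / 1000 = 1326 kN → 1326 / 2 = 663 kN.
Bearing (1.5 l_c t F_u ≤ 3.0 d t F_u): upper limit = 3.0·27·6·400 / 1000 = 194.4 kN.
  Edge l_c = 40 − 30/2 = 25 → r_n = 90 kN; interior l_c = 95 − 30 = 65 → r_n = 194.4 kN.
  R_n,bearing = 1·90 + 3·194.4 = 673.2 kN → 673.2 / 2 = 337 kN.
Bearing governs: 337 kN.

337 kN (bearing governs)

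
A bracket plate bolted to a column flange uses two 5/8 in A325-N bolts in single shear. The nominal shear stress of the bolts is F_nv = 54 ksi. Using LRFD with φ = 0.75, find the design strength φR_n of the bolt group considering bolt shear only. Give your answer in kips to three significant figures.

24.9 kips

A_b = π × 0.625² / 4 = 0.3068 in².
R_n = F_nv · A_b · n · n_s = 54 × 0.3068 × 2 × 1 = 33.13 kips.
Design strength φR_n = 0.75 × 33.13 = 24.9 kips.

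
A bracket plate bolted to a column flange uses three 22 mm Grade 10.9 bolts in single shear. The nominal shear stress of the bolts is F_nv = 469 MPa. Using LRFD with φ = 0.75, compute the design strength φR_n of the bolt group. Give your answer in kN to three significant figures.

401 kN

A_b = π × 22² / 4 = 380.1 mm².
R_n = F_nv · A_b · n · n_s = 469 × 380.1 × 3 × 1 / 1000 = 534.8 kN.
Design strength φR_n = 0.75 × 534.8 = 401 kN.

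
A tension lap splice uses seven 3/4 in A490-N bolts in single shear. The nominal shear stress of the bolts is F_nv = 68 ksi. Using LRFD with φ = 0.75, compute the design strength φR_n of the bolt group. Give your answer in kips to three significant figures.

A_b = π × 0.75² / 4 = 0.4418 in².
R_n = F_nv · A_b · n · n_s = 68 × 0.4418 × 7 × 1 = 210.3 kips.
Design strength φR_n = 0.75 × 210.3 = 158 kips.

158 kips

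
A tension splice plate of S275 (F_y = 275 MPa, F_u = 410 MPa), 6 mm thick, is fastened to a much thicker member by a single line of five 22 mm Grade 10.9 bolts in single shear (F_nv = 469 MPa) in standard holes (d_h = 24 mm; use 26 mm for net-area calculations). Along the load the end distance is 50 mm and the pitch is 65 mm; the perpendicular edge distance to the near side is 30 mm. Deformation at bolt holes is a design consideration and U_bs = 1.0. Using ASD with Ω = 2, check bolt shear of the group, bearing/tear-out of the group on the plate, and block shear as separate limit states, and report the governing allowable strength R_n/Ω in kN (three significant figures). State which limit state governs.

Bolt shear: A_b = π·22²/4 = 380.1 mm²; R_n = 469 × 380.1 × 5 × 1 / 1000 = 891.4 kN → 891.4 / 2 = 446 kN.
Bearing: edge l_c = 38, r_n = 112.2 kN; interior l_c = 41, r_n = 121 kN; R_n = 112.2 + 4·121 = 596.3 kN → 298 kN.
Block shear: A_gv = 1860, A_nv = 1158, A_nt = 102 mm²; R_n = min(0.6F_uA_nv, 0.6F_yA_gv) + U_bs·F_u·A_nt = 326.7 kN → 163 kN.
Block shear governs: 163 kN.

163 kN (block shear governs)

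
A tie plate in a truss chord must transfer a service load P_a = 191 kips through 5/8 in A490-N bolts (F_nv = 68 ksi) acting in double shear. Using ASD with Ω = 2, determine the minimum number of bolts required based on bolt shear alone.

10 bolts

A_b = π·0.625²/4 = 0.3068 in².
Per-bolt allowable strength R_n/Ω = 68 × 0.3068 × 2 / 2 = 20.86 kips.
n ≥ 191 / 20.86 = 9.155 → use 10 bolts.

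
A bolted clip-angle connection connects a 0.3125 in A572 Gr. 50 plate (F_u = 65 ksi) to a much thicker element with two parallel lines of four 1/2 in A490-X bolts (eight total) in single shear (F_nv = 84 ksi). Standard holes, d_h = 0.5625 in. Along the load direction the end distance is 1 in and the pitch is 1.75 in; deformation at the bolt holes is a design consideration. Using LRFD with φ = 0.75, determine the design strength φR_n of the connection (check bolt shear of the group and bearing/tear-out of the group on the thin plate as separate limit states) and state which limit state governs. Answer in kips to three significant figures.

99 kips (bolt shear governs)

Bolt shear: A_b = π·0.5²/4 = 0.1963 in²; R_n = 84 × 0.1963 × 8 × 1 = 131.9 kips → 0.75 × 131.9 = 99 kips.
Bearing (1.2 l_c t F_u ≤ 2.4 d t F_u): upper limit = 2.4·0.5·0.3125·65 = 24.38 kips.
  Edge l_c = 1 − 0.5625/2 = 0.7188 → r_n = 17.52 kips; interior l_c = 1.75 − 0.5625 = 1.188 → r_n = 24.38 kips.
  R_n,bearing = 2·17.52 + 6·24.38 = 181.3 kips → 0.75 × 181.3 = 136 kips.
Bolt shear governs: 99 kips.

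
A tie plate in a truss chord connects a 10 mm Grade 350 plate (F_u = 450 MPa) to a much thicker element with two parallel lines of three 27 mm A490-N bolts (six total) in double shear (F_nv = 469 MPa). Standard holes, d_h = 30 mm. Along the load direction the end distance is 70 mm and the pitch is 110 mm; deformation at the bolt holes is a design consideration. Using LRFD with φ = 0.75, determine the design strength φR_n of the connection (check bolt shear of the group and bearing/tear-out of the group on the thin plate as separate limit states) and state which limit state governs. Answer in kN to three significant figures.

Bolt shear: A_b = π·27²/4 = 572.6 mm²; R_n = 469 × 572.6 × 6 × 2 / 1000 = 3222 kN → 0.75 × 3222 = 2420 kN.
Bearing (1.2 l_c t F_u ≤ 2.4 d t F_u): upper limit = 2.4·27·10·450 / 1000 = 291.6 kN.
  Edge l_c = 70 − 30/2 = 55 → r_n = 291.6 kN; interior l_c = 110 − 30 = 80 → r_n = 291.6 kN.
  R_n,bearing = 2·291.6 + 4·291.6 = 1750 kN → 0.75 × 1750 = 1310 kN.
Bearing governs: 1310 kN.

1310 kN (bearing governs)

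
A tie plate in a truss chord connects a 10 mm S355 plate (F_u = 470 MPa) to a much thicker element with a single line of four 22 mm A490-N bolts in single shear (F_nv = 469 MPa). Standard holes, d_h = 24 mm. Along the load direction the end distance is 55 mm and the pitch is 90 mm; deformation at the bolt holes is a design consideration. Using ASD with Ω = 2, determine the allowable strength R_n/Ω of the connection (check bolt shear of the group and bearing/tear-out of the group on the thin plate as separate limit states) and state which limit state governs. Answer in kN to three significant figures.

Bolt shear: A_b = π·22²/4 = 380.1 mm²; R_n = 469 × 380.1 × 4 × 1 / 1000 = 713.1 kN → 713.1 / 2 = 357 kN.
Bearing (1.2 l_c t F_u ≤ 2.4 d t F_u): upper limit = 2.4·22·10·470 / 1000 = 248.2 kN.
  Edge l_c = 55 − 24/2 = 43 → r_n = 242.5 kN; interior l_c = 90 − 24 = 66 → r_n = 248.2 kN.
  R_n,bearing = 1·242.5 + 3·248.2 = 987 kN → 987 / 2 = 494 kN.
Bolt shear governs: 357 kN.

357 kN (bolt shear governs)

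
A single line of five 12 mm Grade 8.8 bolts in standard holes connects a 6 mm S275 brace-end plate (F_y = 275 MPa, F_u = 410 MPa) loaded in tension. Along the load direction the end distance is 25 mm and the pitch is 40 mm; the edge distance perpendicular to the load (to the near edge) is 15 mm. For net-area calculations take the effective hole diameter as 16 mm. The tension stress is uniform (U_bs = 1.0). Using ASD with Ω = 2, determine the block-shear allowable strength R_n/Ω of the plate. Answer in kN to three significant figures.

92 kN

Shear plane L_v = 25 + 4·40 = 185 mm; A_gv = 185 × 6 = 1110 mm².
A_nv = (185 − 4.5·16) × 6 = 678 mm².
A_nt = (15 − 0.5·16) × 6 = 42 mm².
0.6 F_u A_nv = 166.8 kN; 0.6 F_y A_gv = 183.2 kN → shear rupture governs the shear term.
R_n = 166.8 + 1.0 × 410 × 42 / 1000 = 184 kN.
Allowable strength R_n/Ω = 184 / 2 = 92 kN.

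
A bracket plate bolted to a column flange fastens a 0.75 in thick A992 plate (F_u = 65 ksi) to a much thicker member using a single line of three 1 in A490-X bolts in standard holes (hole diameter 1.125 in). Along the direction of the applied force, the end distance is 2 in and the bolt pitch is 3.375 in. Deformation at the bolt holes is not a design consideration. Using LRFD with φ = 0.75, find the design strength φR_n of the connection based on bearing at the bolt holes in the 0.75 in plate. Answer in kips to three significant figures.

Per bolt r_n = 1.5 l_c t F_u ≤ 3.0 d t F_u; upper limit = 3.0 × 1 × 0.75 × 65 = 146.2 kips.
Edge bolt: l_c = 2 − 1.125/2 = 1.438 in → 1.5 × 1.438 × 0.75 × 65 = 105.1 → r_n = 105.1 kips.
Interior bolts: l_c = 3.375 − 1.125 = 2.25 in → 1.5 × 2.25 × 0.75 × 65 = 164.5 → r_n = 146.2 kips.
R_n = 1 × 105.1 + 2 × 146.2 = 397.6 kips.
Design strength φR_n = 0.75 × 397.6 = 298 kips.

298 kips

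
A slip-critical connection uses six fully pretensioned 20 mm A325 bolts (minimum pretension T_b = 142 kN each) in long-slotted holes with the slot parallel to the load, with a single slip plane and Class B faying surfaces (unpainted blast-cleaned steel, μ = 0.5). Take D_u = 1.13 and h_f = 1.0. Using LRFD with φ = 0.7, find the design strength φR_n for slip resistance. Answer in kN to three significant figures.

R_n = μ · D_u · h_f · T_b · n_s · n_b = 0.5 × 1.13 × 1.0 × 142 × 1 × 6 = 481.4 kN.
Design strength φR_n = 0.7 × 481.4 = 337 kN.

337 kN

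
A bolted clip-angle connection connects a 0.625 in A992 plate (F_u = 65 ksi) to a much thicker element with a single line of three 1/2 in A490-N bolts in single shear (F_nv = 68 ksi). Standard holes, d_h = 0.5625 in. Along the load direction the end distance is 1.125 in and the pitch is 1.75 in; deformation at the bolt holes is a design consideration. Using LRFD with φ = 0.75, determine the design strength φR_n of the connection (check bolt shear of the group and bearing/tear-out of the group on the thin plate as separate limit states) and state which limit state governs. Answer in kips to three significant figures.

Bolt shear: A_b = π·0.5²/4 = 0.1963 in²; R_n = 68 × 0.1963 × 3 × 1 = 40.06 kips → 0.75 × 40.06 = 30 kips.
Bearing (1.2 l_c t F_u ≤ 2.4 d t F_u): upper limit = 2.4·0.5·0.625·65 = 48.75 kips.
  Edge l_c = 1.125 − 0.5625/2 = 0.8438 → r_n = 41.13 kips; interior l_c = 1.75 − 0.5625 = 1.188 → r_n = 48.75 kips.
  R_n,bearing = 1·41.13 + 2·48.75 = 138.6 kips → 0.75 × 138.6 = 104 kips.
Bolt shear governs: 30 kips.

30 kips (bolt shear governs)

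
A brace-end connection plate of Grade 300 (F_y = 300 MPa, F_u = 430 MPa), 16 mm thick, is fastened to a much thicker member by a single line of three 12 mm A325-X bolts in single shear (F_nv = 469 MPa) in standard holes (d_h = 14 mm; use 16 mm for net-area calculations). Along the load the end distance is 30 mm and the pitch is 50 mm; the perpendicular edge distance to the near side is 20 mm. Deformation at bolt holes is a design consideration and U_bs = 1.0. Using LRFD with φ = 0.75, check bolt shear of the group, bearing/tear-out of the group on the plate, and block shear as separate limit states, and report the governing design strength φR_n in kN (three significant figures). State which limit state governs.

119 kN (bolt shear governs)

Bolt shear: A_b = π·12²/4 = 113.1 mm²; R_n = 469 × 113.1 × 3 × 1 / 1000 = 159.1 kN → 0.75 × 159.1 = 119 kN.
Bearing: edge l_c = 23, r_n = 189.9 kN; interior l_c = 36, r_n = 198.1 kN; R_n = 189.9 + 2·198.1 = 586.2 kN → 440 kN.
Block shear: A_gv = 2080, A_nv = 1440, A_nt = 192 mm²; R_n = min(0.6F_uA_nv, 0.6F_yA_gv) + U_bs·F_u·A_nt = 454.1 kN → 341 kN.
Bolt shear governs: 119 kN.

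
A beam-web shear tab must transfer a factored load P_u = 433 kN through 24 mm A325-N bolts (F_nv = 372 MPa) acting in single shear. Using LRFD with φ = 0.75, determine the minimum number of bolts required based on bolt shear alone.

4 bolts

A_b = π·24²/4 = 452.4 mm².
Per-bolt design strength φR_n = 0.75 × 372 × 452.4 × 1 / 1000 = 126.2 kN.
n ≥ 433 / 126.2 = 3.431 → use 4 bolts.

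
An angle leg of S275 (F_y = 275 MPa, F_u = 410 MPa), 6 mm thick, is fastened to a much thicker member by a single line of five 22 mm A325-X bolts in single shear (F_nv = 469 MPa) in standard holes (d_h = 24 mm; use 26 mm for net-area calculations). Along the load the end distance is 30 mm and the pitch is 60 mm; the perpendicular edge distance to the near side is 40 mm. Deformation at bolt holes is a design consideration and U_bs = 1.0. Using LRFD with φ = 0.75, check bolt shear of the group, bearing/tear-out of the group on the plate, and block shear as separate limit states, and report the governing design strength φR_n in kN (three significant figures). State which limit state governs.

219 kN (block shear governs)

Bolt shear: A_b = π·22²/4 = 380.1 mm²; R_n = 469 × 380.1 × 5 × 1 / 1000 = 891.4 kN → 0.75 × 891.4 = 669 kN.
Bearing: edge l_c = 18, r_n = 53.14 kN; interior l_c = 36, r_n = 106.3 kN; R_n = 53.14 + 4·106.3 = 478.2 kN → 359 kN.
Block shear: A_gv = 1620, A_nv = 918, A_nt = 162 mm²; R_n = min(0.6F_uA_nv, 0.6F_yA_gv) + U_bs·F_u·A_nt = 292.2 kN → 219 kN.
Block shear governs: 219 kN.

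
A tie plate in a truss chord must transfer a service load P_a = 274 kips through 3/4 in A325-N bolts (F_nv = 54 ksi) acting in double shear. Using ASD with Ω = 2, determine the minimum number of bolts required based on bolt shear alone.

A_b = π·0.75²/4 = 0.4418 in².
Per-bolt allowable strength R_n/Ω = 54 × 0.4418 × 2 / 2 = 23.86 kips.
n ≥ 274 / 23.86 = 11.49 → use 12 bolts.

12 bolts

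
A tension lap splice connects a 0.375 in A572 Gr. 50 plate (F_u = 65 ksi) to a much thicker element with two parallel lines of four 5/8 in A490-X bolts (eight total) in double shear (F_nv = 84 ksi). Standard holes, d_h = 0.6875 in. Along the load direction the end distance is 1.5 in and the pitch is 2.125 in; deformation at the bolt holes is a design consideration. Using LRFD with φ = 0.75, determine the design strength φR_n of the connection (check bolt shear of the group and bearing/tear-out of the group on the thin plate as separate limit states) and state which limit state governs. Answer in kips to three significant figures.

Bolt shear: A_b = π·0.625²/4 = 0.3068 in²; R_n = 84 × 0.3068 × 8 × 2 = 412.3 kips → 0.75 × 412.3 = 309 kips.
Bearing (1.2 l_c t F_u ≤ 2.4 d t F_u): upper limit = 2.4·0.625·0.375·65 = 36.56 kips.
  Edge l_c = 1.5 − 0.6875/2 = 1.156 → r_n = 33.82 kips; interior l_c = 2.125 − 0.6875 = 1.438 → r_n = 36.56 kips.
  R_n,bearing = 2·33.82 + 6·36.56 = 287 kips → 0.75 × 287 = 215 kips.
Bearing governs: 215 kips.

215 kips (bearing governs)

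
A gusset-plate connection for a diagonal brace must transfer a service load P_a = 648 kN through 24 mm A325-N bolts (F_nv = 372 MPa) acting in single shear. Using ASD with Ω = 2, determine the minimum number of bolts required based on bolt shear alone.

A_b = π·24²/4 = 452.4 mm².
Per-bolt allowable strength R_n/Ω = 372 × 452.4 × 1 / 1000 / 2 = 84.14 kN.
n ≥ 648 / 84.14 = 7.701 → use 8 bolts.

8 bolts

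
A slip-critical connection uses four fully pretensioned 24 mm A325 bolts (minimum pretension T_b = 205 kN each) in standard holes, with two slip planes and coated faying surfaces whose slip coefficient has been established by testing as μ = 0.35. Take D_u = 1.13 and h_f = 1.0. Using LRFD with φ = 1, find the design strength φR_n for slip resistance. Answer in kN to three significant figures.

R_n = μ · D_u · h_f · T_b · n_s · n_b = 0.35 × 1.13 × 1.0 × 205 × 2 × 4 = 648.6 kN.
Design strength φR_n = 1 × 648.6 = 649 kN.

649 kN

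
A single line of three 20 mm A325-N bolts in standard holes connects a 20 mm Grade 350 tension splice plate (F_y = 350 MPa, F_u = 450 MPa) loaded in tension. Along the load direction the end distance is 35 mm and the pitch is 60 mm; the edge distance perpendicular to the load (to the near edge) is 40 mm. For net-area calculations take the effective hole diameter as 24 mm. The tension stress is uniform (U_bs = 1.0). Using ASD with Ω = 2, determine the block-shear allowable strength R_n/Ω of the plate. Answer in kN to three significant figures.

Shear plane L_v = 35 + 2·60 = 155 mm; A_gv = 155 × 20 = 3100 mm².
A_nv = (155 − 2.5·24) × 20 = 1900 mm².
A_nt = (40 − 0.5·24) × 20 = 560 mm².
0.6 F_u A_nv = 513 kN; 0.6 F_y A_gv = 651 kN → shear rupture governs the shear term.
R_n = 513 + 1.0 × 450 × 560 / 1000 = 765 kN.
Allowable strength R_n/Ω = 765 / 2 = 382 kN.

382 kN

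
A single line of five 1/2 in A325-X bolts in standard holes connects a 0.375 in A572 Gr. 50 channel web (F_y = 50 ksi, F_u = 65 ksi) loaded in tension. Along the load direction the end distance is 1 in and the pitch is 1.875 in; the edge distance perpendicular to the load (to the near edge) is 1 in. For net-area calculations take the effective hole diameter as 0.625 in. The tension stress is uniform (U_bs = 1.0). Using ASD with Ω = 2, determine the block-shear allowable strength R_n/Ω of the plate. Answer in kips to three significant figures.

Shear plane L_v = 1 + 4·1.875 = 8.5 in; A_gv = 8.5 × 0.375 = 3.188 in².
A_nv = (8.5 − 4.5·0.625) × 0.375 = 2.133 in².
A_nt = (1 − 0.5·0.625) × 0.375 = 0.2578 in².
0.6 F_u A_nv = 83.18 kips; 0.6 F_y A_gv = 95.62 kips → shear rupture governs the shear term.
R_n = 83.18 + 1.0 × 65 × 0.2578 = 99.94 kips.
Allowable strength R_n/Ω = 99.94 / 2 = 50 kips.

50 kips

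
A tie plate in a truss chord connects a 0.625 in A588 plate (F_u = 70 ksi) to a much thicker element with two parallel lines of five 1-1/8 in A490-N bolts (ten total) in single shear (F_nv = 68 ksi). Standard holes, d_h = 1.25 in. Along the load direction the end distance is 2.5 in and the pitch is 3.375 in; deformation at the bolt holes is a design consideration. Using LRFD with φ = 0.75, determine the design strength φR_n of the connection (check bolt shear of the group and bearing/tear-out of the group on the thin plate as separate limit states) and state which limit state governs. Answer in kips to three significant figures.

Bolt shear: A_b = π·1.125²/4 = 0.994 in²; R_n = 68 × 0.994 × 10 × 1 = 675.9 kips → 0.75 × 675.9 = 507 kips.
Bearing (1.2 l_c t F_u ≤ 2.4 d t F_u): upper limit = 2.4·1.125·0.625·70 = 118.1 kips.
  Edge l_c = 2.5 − 1.25/2 = 1.875 → r_n = 98.44 kips; interior l_c = 3.375 − 1.25 = 2.125 → r_n = 111.6 kips.
  R_n,bearing = 2·98.44 + 8·111.6 = 1089 kips → 0.75 × 1089 = 817 kips.
Bolt shear governs: 507 kips.

507 kips (bolt shear governs)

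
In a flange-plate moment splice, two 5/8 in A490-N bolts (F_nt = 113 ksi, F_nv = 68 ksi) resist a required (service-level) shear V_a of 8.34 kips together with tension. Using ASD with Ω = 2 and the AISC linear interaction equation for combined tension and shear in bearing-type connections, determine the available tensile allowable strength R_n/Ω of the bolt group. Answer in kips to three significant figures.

A_b = π·0.625²/4 = 0.3068 in²; f_rv = 8.34 / (2 × 0.3068) = 13.59 ksi.
F'_nt = 1.3 F_nt − (Ω F_nt / F_nv) f_rv = 1.3·113 − (2·113/68)·13.59 = 101.7 ksi, capped at F_nt → F'_nt = 101.7 ksi.
R_n = F'_nt · A_b · n = 101.7 × 0.3068 × 2 = 62.42 kips.
Allowable strength R_n/Ω = 62.42 / 2 = 31.2 kips.

31.2 kips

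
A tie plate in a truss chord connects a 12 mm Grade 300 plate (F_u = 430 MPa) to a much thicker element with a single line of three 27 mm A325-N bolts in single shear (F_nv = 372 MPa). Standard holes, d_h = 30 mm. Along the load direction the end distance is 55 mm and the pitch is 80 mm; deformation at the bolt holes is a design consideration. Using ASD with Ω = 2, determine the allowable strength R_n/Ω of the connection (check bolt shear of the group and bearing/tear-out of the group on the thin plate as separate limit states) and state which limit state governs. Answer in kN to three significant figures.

Bolt shear: A_b = π·27²/4 = 572.6 mm²; R_n = 372 × 572.6 × 3 × 1 / 1000 = 639 kN → 639 / 2 = 319 kN.
Bearing (1.2 l_c t F_u ≤ 2.4 d t F_u): upper limit = 2.4·27·12·430 / 1000 = 334.4 kN.
  Edge l_c = 55 − 30/2 = 40 → r_n = 247.7 kN; interior l_c = 80 − 30 = 50 → r_n = 309.6 kN.
  R_n,bearing = 1·247.7 + 2·309.6 = 866.9 kN → 866.9 / 2 = 433 kN.
Bolt shear governs: 319 kN.

319 kN (bolt shear governs)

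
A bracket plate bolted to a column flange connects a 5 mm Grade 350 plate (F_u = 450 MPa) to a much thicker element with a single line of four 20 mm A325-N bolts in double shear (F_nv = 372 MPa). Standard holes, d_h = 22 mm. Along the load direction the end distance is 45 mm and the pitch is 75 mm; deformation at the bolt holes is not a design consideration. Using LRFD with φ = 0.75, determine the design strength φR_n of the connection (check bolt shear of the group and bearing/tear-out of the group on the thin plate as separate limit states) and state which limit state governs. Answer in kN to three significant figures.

390 kN (bearing governs)

Bolt shear: A_b = π·20²/4 = 314.2 mm²; R_n = 372 × 314.2 × 4 × 2 / 1000 = 934.9 kN → 0.75 × 934.9 = 701 kN.
Bearing (1.5 l_c t F_u ≤ 3.0 d t F_u): upper limit = 3.0·20·5·450 / 1000 = 135 kN.
  Edge l_c = 45 − 22/2 = 34 → r_n = 114.8 kN; interior l_c = 75 − 22 = 53 → r_n = 135 kN.
  R_n,bearing = 1·114.8 + 3·135 = 519.8 kN → 0.75 × 519.8 = 390 kN.
Bearing governs: 390 kN.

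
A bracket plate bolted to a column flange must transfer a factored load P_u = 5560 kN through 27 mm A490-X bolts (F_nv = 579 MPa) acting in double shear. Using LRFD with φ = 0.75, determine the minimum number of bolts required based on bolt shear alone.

A_b = π·27²/4 = 572.6 mm².
Per-bolt design strength φR_n = 0.75 × 579 × 572.6 × 2 / 1000 = 497.3 kN.
n ≥ 5560 / 497.3 = 11.18 → use 12 bolts.

12 bolts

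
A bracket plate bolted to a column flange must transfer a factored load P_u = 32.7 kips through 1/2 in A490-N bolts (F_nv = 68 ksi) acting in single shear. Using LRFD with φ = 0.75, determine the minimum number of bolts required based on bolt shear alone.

A_b = π·0.5²/4 = 0.1963 in².
Per-bolt design strength φR_n = 0.75 × 68 × 0.1963 × 1 = 10.01 kips.
n ≥ 32.7 / 10.01 = 3.265 → use 4 bolts.

4 bolts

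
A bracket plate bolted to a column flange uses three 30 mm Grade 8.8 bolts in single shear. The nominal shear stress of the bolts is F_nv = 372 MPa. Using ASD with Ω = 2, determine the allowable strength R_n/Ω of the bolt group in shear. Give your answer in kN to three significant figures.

394 kN

A_b = π × 30² / 4 = 706.9 mm².
R_n = F_nv · A_b · n · n_s = 372 × 706.9 × 3 × 1 / 1000 = 788.9 kN.
Allowable strength R_n/Ω = 788.9 / 2 = 394 kN.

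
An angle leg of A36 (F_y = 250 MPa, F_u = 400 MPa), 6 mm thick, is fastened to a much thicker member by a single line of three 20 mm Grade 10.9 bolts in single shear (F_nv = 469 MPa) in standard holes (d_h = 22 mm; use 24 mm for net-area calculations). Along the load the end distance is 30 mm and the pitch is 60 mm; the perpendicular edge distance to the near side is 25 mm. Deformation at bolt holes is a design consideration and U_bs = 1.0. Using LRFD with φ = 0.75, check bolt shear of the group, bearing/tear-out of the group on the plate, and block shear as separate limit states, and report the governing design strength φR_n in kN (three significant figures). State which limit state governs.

Bolt shear: A_b = π·20²/4 = 314.2 mm²; R_n = 469 × 314.2 × 3 × 1 / 1000 = 442 kN → 0.75 × 442 = 332 kN.
Bearing: edge l_c = 19, r_n = 54.72 kN; interior l_c = 38, r_n = 109.4 kN; R_n = 54.72 + 2·109.4 = 273.6 kN → 205 kN.
Block shear: A_gv = 900, A_nv = 540, A_nt = 78 mm²; R_n = min(0.6F_uA_nv, 0.6F_yA_gv) + U_bs·F_u·A_nt = 160.8 kN → 121 kN.
Block shear governs: 121 kN.

121 kN (block shear governs)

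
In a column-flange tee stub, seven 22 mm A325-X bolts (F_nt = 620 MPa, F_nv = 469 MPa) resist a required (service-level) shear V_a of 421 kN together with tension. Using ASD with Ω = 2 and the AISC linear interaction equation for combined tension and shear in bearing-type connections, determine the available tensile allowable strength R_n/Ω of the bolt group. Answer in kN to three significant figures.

516 kN

A_b = π·22²/4 = 380.1 mm²; f_rv = 421 × 1000 / (7 × 380.1) = 158.2 MPa.
F'_nt = 1.3 F_nt − (Ω F_nt / F_nv) f_rv = 1.3·620 − (2·620/469)·158.2 = 387.7 MPa, capped at F_nt → F'_nt = 387.7 MPa.
R_n = F'_nt · A_b · n = 387.7 × 380.1 × 7 / 1000 = 1032 kN.
Allowable strength R_n/Ω = 1032 / 2 = 516 kN.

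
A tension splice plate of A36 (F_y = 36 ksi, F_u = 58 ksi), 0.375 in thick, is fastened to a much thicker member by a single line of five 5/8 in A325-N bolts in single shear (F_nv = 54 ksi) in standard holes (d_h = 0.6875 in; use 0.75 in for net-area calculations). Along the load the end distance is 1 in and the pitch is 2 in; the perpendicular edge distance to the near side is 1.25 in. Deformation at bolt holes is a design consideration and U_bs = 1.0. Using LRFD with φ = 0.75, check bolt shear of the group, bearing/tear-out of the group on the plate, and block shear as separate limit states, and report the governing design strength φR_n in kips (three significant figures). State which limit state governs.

Bolt shear: A_b = π·0.625²/4 = 0.3068 in²; R_n = 54 × 0.3068 × 5 × 1 = 82.83 kips → 0.75 × 82.83 = 62.1 kips.
Bearing: edge l_c = 0.6562, r_n = 17.13 kips; interior l_c = 1.312, r_n = 32.62 kips; R_n = 17.13 + 4·32.62 = 147.6 kips → 111 kips.
Block shear: A_gv = 3.375, A_nv = 2.109, A_nt = 0.3281 in²; R_n = min(0.6F_uA_nv, 0.6F_yA_gv) + U_bs·F_u·A_nt = 91.93 kips → 68.9 kips.
Bolt shear governs: 62.1 kips.

62.1 kips (bolt shear governs)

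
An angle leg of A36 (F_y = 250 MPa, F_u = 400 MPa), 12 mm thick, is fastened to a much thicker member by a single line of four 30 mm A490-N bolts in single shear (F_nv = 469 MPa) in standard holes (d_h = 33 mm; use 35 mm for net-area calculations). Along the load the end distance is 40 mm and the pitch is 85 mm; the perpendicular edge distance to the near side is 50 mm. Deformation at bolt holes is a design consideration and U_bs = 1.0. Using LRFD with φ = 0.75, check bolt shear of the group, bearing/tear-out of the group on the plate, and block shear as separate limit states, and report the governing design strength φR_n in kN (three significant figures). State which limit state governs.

490 kN (block shear governs)

Bolt shear: A_b = π·30²/4 = 706.9 mm²; R_n = 469 × 706.9 × 4 × 1 / 1000 = 1326 kN → 0.75 × 1326 = 995 kN.
Bearing: edge l_c = 23.5, r_n = 135.4 kN; interior l_c = 52, r_n = 299.5 kN; R_n = 135.4 + 3·299.5 = 1034 kN → 775 kN.
Block shear: A_gv = 3540, A_nv = 2070, A_nt = 390 mm²; R_n = min(0.6F_uA_nv, 0.6F_yA_gv) + U_bs·F_u·A_nt = 652.8 kN → 490 kN.
Block shear governs: 490 kN.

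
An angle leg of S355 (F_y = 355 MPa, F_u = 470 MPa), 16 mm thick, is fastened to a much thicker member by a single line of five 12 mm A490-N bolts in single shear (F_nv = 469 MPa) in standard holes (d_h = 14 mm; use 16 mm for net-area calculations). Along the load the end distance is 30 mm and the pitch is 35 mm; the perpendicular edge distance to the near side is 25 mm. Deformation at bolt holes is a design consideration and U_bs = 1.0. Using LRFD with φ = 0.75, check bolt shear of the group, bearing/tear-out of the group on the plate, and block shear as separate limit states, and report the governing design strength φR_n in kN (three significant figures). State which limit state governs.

199 kN (bolt shear governs)

Bolt shear: A_b = π·12²/4 = 113.1 mm²; R_n = 469 × 113.1 × 5 × 1 / 1000 = 265.2 kN → 0.75 × 265.2 = 199 kN.
Bearing: edge l_c = 23, r_n = 207.6 kN; interior l_c = 21, r_n = 189.5 kN; R_n = 207.6 + 4·189.5 = 965.6 kN → 724 kN.
Block shear: A_gv = 2720, A_nv = 1568, A_nt = 272 mm²; R_n = min(0.6F_uA_nv, 0.6F_yA_gv) + U_bs·F_u·A_nt = 570 kN → 428 kN.
Bolt shear governs: 199 kN.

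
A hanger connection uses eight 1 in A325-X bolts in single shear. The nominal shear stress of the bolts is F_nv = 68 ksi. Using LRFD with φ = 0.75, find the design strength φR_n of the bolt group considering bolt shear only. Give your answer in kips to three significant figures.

320 kips

A_b = π × 1² / 4 = 0.7854 in².
R_n = F_nv · A_b · n · n_s = 68 × 0.7854 × 8 × 1 = 427.3 kips.
Design strength φR_n = 0.75 × 427.3 = 320 kips.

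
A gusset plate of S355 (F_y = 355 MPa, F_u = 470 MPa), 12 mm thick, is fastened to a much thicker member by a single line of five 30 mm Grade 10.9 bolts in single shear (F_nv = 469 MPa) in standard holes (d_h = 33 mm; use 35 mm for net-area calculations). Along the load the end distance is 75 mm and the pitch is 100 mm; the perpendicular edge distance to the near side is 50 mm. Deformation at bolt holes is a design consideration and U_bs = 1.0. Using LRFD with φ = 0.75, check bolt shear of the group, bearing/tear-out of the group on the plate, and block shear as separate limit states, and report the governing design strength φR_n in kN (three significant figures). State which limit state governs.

943 kN (block shear governs)

Bolt shear: A_b = π·30²/4 = 706.9 mm²; R_n = 469 × 706.9 × 5 × 1 / 1000 = 1658 kN → 0.75 × 1658 = 1240 kN.
Bearing: edge l_c = 58.5, r_n = 395.9 kN; interior l_c = 67, r_n = 406.1 kN; R_n = 395.9 + 4·406.1 = 2020 kN → 1520 kN.
Block shear: A_gv = 5700, A_nv = 3810, A_nt = 390 mm²; R_n = min(0.6F_uA_nv, 0.6F_yA_gv) + U_bs·F_u·A_nt = 1258 kN → 943 kN.
Block shear governs: 943 kN.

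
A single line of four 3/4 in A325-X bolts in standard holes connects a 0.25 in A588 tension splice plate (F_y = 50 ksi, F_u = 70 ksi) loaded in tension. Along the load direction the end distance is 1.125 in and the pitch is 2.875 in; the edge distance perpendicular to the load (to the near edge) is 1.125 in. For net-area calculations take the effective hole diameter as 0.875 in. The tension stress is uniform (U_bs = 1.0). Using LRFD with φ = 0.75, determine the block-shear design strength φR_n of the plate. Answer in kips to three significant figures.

Shear plane L_v = 1.125 + 3·2.875 = 9.75 in; A_gv = 9.75 × 0.25 = 2.438 in².
A_nv = (9.75 − 3.5·0.875) × 0.25 = 1.672 in².
A_nt = (1.125 − 0.5·0.875) × 0.25 = 0.1719 in².
0.6 F_u A_nv = 70.22 kips; 0.6 F_y A_gv = 73.12 kips → shear rupture governs the shear term.
R_n = 70.22 + 1.0 × 70 × 0.1719 = 82.25 kips.
Design strength φR_n = 0.75 × 82.25 = 61.7 kips.

61.7 kips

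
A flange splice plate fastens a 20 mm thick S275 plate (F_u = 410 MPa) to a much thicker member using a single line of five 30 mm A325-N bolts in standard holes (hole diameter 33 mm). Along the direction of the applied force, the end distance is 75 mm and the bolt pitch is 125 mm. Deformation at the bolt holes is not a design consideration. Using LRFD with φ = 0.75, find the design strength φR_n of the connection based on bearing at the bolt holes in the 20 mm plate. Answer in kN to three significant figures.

Per bolt r_n = 1.5 l_c t F_u ≤ 3.0 d t F_u; upper limit = 3.0 × 30 × 20 × 410 / 1000 = 738 kN.
Edge bolt: l_c = 75 − 33/2 = 58.5 mm → 1.5 × 58.5 × 20 × 410 / 1000 = 719.6 → r_n = 719.6 kN.
Interior bolts: l_c = 125 − 33 = 92 mm → 1.5 × 92 × 20 × 410 / 1000 = 1132 → r_n = 738 kN.
R_n = 1 × 719.6 + 4 × 738 = 3672 kN.
Design strength φR_n = 0.75 × 3672 = 2750 kN.

2750 kN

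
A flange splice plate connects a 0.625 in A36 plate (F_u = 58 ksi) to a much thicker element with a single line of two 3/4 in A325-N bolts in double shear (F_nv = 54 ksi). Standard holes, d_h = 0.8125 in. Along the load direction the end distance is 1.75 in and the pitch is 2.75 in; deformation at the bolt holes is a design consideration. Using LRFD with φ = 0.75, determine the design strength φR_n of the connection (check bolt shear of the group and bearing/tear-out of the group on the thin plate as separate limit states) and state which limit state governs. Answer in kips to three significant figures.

Bolt shear: A_b = π·0.75²/4 = 0.4418 in²; R_n = 54 × 0.4418 × 2 × 2 = 95.43 kips → 0.75 × 95.43 = 71.6 kips.
Bearing (1.2 l_c t F_u ≤ 2.4 d t F_u): upper limit = 2.4·0.75·0.625·58 = 65.25 kips.
  Edge l_c = 1.75 − 0.8125/2 = 1.344 → r_n = 58.45 kips; interior l_c = 2.75 − 0.8125 = 1.938 → r_n = 65.25 kips.
  R_n,bearing = 1·58.45 + 1·65.25 = 123.7 kips → 0.75 × 123.7 = 92.8 kips.
Bolt shear governs: 71.6 kips.

71.6 kips (bolt shear governs)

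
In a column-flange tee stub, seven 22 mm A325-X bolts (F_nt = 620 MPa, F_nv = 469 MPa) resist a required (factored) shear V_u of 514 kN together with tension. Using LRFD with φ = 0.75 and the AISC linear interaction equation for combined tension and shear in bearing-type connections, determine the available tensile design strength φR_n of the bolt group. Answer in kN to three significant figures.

929 kN

A_b = π·22²/4 = 380.1 mm²; f_rv = 514 × 1000 / (7 × 380.1) = 193.2 MPa.
F'_nt = 1.3 F_nt − (F_nt / φF_nv) f_rv = 1.3·620 − (620/(0.75·469))·193.2 = 465.5 MPa, capped at F_nt → F'_nt = 465.5 MPa.
R_n = F'_nt · A_b · n = 465.5 × 380.1 × 7 / 1000 = 1239 kN.
Design strength φR_n = 0.75 × 1239 = 929 kN.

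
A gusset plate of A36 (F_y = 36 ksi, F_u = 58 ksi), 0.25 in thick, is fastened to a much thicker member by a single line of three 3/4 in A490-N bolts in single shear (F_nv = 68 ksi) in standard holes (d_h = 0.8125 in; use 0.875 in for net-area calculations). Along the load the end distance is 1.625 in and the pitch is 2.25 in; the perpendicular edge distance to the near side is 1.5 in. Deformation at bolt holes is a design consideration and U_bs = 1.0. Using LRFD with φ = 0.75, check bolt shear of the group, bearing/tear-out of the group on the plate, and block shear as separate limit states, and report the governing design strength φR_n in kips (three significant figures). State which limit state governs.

36.4 kips (block shear governs)

Bolt shear: A_b = π·0.75²/4 = 0.4418 in²; R_n = 68 × 0.4418 × 3 × 1 = 90.12 kips → 0.75 × 90.12 = 67.6 kips.
Bearing: edge l_c = 1.219, r_n = 21.21 kips; interior l_c = 1.438, r_n = 25.01 kips; R_n = 21.21 + 2·25.01 = 71.23 kips → 53.4 kips.
Block shear: A_gv = 1.531, A_nv = 0.9844, A_nt = 0.2656 in²; R_n = min(0.6F_uA_nv, 0.6F_yA_gv) + U_bs·F_u·A_nt = 48.48 kips → 36.4 kips.
Block shear governs: 36.4 kips.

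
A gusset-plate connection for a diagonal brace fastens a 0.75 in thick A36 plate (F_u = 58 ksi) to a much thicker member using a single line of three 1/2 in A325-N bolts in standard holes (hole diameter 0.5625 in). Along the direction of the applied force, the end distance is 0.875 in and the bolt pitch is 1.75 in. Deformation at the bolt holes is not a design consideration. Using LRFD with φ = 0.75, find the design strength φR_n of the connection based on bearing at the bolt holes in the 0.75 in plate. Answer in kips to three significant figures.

127 kips

Per bolt r_n = 1.5 l_c t F_u ≤ 3.0 d t F_u; upper limit = 3.0 × 0.5 × 0.75 × 58 = 65.25 kips.
Edge bolt: l_c = 0.875 − 0.5625/2 = 0.5938 in → 1.5 × 0.5938 × 0.75 × 58 = 38.74 → r_n = 38.74 kips.
Interior bolts: l_c = 1.75 − 0.5625 = 1.188 in → 1.5 × 1.188 × 0.75 × 58 = 77.48 → r_n = 65.25 kips.
R_n = 1 × 38.74 + 2 × 65.25 = 169.2 kips.
Design strength φR_n = 0.75 × 169.2 = 127 kips.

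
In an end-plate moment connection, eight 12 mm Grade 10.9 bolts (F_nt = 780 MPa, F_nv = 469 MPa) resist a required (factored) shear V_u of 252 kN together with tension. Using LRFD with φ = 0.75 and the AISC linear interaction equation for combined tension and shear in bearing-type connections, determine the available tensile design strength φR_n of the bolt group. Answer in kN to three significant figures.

269 kN

A_b = π·12²/4 = 113.1 mm²; f_rv = 252 × 1000 / (8 × 113.1) = 278.5 MPa.
F'_nt = 1.3 F_nt − (F_nt / φF_nv) f_rv = 1.3·780 − (780/(0.75·469))·278.5 = 396.4 MPa, capped at F_nt → F'_nt = 396.4 MPa.
R_n = F'_nt · A_b · n = 396.4 × 113.1 × 8 / 1000 = 358.6 kN.
Design strength φR_n = 0.75 × 358.6 = 269 kN.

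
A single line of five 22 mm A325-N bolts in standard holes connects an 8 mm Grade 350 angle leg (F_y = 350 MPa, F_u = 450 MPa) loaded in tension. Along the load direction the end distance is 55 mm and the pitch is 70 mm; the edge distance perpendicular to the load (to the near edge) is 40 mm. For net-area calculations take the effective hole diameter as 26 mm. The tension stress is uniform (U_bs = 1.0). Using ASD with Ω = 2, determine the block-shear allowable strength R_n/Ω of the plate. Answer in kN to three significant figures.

Shear plane L_v = 55 + 4·70 = 335 mm; A_gv = 335 × 8 = 2680 mm².
A_nv = (335 − 4.5·26) × 8 = 1744 mm².
A_nt = (40 − 0.5·26) × 8 = 216 mm².
0.6 F_u A_nv = 470.9 kN; 0.6 F_y A_gv = 562.8 kN → shear rupture governs the shear term.
R_n = 470.9 + 1.0 × 450 × 216 / 1000 = 568.1 kN.
Allowable strength R_n/Ω = 568.1 / 2 = 284 kN.

284 kN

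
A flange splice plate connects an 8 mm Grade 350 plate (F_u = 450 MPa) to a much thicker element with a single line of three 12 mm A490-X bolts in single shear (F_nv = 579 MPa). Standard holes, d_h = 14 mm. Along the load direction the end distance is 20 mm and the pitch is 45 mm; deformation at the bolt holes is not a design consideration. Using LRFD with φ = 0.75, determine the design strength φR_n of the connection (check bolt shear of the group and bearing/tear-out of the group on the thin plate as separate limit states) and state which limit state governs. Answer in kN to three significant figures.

Bolt shear: A_b = π·12²/4 = 113.1 mm²; R_n = 579 × 113.1 × 3 × 1 / 1000 = 196.5 kN → 0.75 × 196.5 = 147 kN.
Bearing (1.5 l_c t F_u ≤ 3.0 d t F_u): upper limit = 3.0·12·8·450 / 1000 = 129.6 kN.
  Edge l_c = 20 − 14/2 = 13 → r_n = 70.2 kN; interior l_c = 45 − 14 = 31 → r_n = 129.6 kN.
  R_n,bearing = 1·70.2 + 2·129.6 = 329.4 kN → 0.75 × 329.4 = 247 kN.
Bolt shear governs: 147 kN.

147 kN (bolt shear governs)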